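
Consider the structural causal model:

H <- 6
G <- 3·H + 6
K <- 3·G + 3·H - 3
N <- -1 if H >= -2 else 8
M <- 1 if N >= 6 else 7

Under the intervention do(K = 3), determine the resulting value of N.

-1

The intervention breaks the incoming arrows to K: K <- 3·G + 3·H - 3 no longer applies, and K = 3.
N is not downstream of the intervention, so its value is determined by the original equations.
N = -1 if H >= -2 else 8  [with H=6]  = -1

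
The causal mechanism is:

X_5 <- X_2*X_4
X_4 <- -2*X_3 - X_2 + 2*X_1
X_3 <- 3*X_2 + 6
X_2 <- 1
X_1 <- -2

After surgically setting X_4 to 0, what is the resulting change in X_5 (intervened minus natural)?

23

Intervening sets X_4 = 0 and removes its equation (X_4 <- -2*X_3 - X_2 + 2*X_1).
X_5 = X_2*X_4  [with X_2=1, X_4=0]  = 0
Without intervention: X_3 = 3*X_2 + 6  [with X_2=1]  = 9; X_4 = -2*X_3 - X_2 + 2*X_1  [with X_3=9, X_2=1, X_1=-2]  = -23; X_5 = X_2*X_4  [with X_2=1, X_4=-23]  = -23.
Change = 0 − (-23) = 23.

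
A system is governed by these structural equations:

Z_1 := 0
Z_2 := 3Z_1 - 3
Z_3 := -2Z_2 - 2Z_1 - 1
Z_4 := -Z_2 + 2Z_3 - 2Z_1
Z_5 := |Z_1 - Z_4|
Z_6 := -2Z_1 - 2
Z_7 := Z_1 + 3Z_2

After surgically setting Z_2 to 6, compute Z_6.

-2

Under do(Z_2=6), the mechanism Z_2 := 3Z_1 - 3 is discarded; Z_2 is fixed at 6.
No directed path runs from Z_2 to Z_6, so Z_6 keeps its natural value.
Z_6 = -2Z_1 - 2  [with Z_1=0]  = -2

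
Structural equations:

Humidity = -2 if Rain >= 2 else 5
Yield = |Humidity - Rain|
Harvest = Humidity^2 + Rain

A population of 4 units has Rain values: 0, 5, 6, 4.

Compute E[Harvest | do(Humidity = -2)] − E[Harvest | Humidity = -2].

-1.25

do(Humidity=-2) breaks Humidity's dependence on Rain. With Humidity=-2 fixed, Harvest across the units is 4, 9, 10, 8, mean 7.75.
Conditioning on Humidity=-2 selects the 3 unit(s) with Rain ∈ {5, 6, 4}. Their Harvest values: 9, 10, 8. Mean = 9.
Difference = 7.75 − 9 = -1.25.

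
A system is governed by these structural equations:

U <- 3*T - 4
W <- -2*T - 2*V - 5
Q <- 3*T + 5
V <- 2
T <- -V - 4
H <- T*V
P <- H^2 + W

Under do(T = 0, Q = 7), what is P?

-9

Setting T = 0, Q = 7 by intervention discards those variables' equations.
H = T*V  [with T=0, V=2]  = 0
W = -2*T - 2*V - 5  [with T=0, V=2]  = -9
P = H^2 + W  [with H=0, W=-9]  = -9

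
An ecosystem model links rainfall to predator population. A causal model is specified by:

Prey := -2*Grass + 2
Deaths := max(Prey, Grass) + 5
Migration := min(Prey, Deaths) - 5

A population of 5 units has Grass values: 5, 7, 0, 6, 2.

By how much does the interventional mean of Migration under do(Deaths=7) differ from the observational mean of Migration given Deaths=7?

-6

Every unit gets Deaths=7 under the intervention. Migration values become -13, -17, -3, -15, -7; E[Migration|do(Deaths=7)] = -11.
Observing Deaths=7 restricts to units where Deaths's equation naturally yields 7: Grass ∈ {0, 2}. In that subpopulation Migration = -3, -7, mean -5.
Difference = -11 − (-5) = -6.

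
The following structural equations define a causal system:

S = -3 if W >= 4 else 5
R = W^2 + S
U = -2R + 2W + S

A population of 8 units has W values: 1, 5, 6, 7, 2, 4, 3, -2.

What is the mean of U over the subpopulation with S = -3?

Conditioning on S=-3 selects the 4 unit(s) with W ∈ {5, 6, 7, 4}. Their U values: -37, -57, -81, -21. Mean = -49.

-49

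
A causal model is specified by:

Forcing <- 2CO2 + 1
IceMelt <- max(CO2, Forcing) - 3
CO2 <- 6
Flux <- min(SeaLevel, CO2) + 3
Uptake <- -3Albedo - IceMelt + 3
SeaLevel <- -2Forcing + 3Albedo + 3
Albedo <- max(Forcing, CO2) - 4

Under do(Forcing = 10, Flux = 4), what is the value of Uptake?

Setting Forcing = 10, Flux = 4 by intervention discards those variables' equations.
IceMelt = max(CO2, Forcing) - 3  [with CO2=6, Forcing=10]  = 7
Albedo = max(Forcing, CO2) - 4  [with Forcing=10, CO2=6]  = 6
Uptake = -3Albedo - IceMelt + 3  [with Albedo=6, IceMelt=7]  = -22

-22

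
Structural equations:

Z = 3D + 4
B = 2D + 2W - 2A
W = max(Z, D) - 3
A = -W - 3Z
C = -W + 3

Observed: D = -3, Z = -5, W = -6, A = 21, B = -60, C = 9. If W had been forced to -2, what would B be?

do(W=-2) replaces the equation W = max(Z, D) - 3 with the constant W = -2.
Z = 3D + 4  [with D=-3]  = -5
A = -W - 3Z  [with W=-2, Z=-5]  = 17
B = 2D + 2W - 2A  [with D=-3, W=-2, A=17]  = -44

-44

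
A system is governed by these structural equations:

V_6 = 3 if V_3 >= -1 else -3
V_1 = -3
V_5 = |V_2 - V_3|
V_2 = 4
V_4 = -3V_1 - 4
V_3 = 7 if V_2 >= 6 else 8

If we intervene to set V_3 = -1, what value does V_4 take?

5

The intervention breaks the incoming arrows to V_3: V_3 = 7 if V_2 >= 6 else 8 no longer applies, and V_3 = -1.
V_4 is not downstream of the intervention, so its value is determined by the original equations.
V_4 = -3V_1 - 4  [with V_1=-3]  = 5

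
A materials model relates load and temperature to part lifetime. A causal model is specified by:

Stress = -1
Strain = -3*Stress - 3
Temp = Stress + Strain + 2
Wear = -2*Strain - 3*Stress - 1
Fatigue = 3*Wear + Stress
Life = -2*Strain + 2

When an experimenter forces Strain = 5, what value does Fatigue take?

-25

do(Strain=5) replaces the equation Strain = -3*Stress - 3 with the constant Strain = 5.
Wear = -2*Strain - 3*Stress - 1  [with Strain=5, Stress=-1]  = -8
Fatigue = 3*Wear + Stress  [with Wear=-8, Stress=-1]  = -25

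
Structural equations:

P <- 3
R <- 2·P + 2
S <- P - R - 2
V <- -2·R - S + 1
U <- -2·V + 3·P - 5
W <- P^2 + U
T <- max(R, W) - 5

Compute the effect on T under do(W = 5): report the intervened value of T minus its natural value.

Intervening sets W = 5 and removes its equation (W <- P^2 + U).
R = 2·P + 2  [with P=3]  = 8
T = max(R, W) - 5  [with R=8, W=5]  = 3
Without intervention: R = 2·P + 2  [with P=3]  = 8; S = P - R - 2  [with P=3, R=8]  = -7; V = -2·R - S + 1  [with R=8, S=-7]  = -8; U = -2·V + 3·P - 5  [with V=-8, P=3]  = 20; W = P^2 + U  [with P=3, U=20]  = 29; T = max(R, W) - 5  [with R=8, W=29]  = 24.
Change = 3 − 24 = -21.

-21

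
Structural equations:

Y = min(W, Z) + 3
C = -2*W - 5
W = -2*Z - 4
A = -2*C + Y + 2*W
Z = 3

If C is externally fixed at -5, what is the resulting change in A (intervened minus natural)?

40

do(C=-5) replaces the equation C = -2*W - 5 with the constant C = -5.
W = -2*Z - 4  [with Z=3]  = -10
Y = min(W, Z) + 3  [with W=-10, Z=3]  = -7
A = -2*C + Y + 2*W  [with C=-5, Y=-7, W=-10]  = -17
Without intervention: W = -2*Z - 4  [with Z=3]  = -10; C = -2*W - 5  [with W=-10]  = 15; Y = min(W, Z) + 3  [with W=-10, Z=3]  = -7; A = -2*C + Y + 2*W  [with C=15, Y=-7, W=-10]  = -57.
Change = -17 − (-57) = 40.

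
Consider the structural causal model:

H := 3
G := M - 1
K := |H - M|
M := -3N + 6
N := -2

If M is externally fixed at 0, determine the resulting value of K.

3

The intervention breaks the incoming arrows to M: M := -3N + 6 no longer applies, and M = 0.
K = |H - M|  [with H=3, M=0]  = 3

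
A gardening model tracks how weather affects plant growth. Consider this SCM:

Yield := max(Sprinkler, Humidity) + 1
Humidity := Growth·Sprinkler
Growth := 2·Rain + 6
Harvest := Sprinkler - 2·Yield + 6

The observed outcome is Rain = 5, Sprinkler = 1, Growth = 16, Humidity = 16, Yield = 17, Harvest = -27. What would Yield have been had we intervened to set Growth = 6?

7

do(Growth=6) replaces the equation Growth := 2·Rain + 6 with the constant Growth = 6.
Humidity = Growth·Sprinkler  [with Growth=6, Sprinkler=1]  = 6
Yield = max(Sprinkler, Humidity) + 1  [with Sprinkler=1, Humidity=6]  = 7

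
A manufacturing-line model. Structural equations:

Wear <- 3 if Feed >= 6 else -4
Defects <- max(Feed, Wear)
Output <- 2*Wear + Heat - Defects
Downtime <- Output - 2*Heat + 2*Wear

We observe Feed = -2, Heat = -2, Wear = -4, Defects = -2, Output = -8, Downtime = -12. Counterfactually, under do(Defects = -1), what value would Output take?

Intervening sets Defects = -1 and removes its equation (Defects <- max(Feed, Wear)).
Wear = 3 if Feed >= 6 else -4  [with Feed=-2]  = -4
Output = 2*Wear + Heat - Defects  [with Wear=-4, Heat=-2, Defects=-1]  = -9

-9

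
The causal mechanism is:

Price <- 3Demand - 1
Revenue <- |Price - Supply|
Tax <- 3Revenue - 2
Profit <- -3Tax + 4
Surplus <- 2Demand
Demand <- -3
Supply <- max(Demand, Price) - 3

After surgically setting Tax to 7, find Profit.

The intervention breaks the incoming arrows to Tax: Tax <- 3Revenue - 2 no longer applies, and Tax = 7.
Profit = -3Tax + 4  [with Tax=7]  = -17

-17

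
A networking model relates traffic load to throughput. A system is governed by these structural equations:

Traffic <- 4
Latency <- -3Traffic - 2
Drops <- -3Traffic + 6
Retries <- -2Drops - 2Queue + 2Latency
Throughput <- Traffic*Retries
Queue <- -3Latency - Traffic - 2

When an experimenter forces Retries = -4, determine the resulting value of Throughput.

The intervention breaks the incoming arrows to Retries: Retries <- -2Drops - 2Queue + 2Latency no longer applies, and Retries = -4.
Throughput = Traffic*Retries  [with Traffic=4, Retries=-4]  = -16

-16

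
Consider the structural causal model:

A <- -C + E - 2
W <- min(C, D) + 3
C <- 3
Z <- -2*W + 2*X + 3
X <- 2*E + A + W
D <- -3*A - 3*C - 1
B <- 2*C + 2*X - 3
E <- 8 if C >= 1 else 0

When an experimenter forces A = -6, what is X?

16

The intervention breaks the incoming arrows to A: A <- -C + E - 2 no longer applies, and A = -6.
E = 8 if C >= 1 else 0  [with C=3]  = 8
D = -3*A - 3*C - 1  [with A=-6, C=3]  = 8
W = min(C, D) + 3  [with C=3, D=8]  = 6
X = 2*E + A + W  [with E=8, A=-6, W=6]  = 16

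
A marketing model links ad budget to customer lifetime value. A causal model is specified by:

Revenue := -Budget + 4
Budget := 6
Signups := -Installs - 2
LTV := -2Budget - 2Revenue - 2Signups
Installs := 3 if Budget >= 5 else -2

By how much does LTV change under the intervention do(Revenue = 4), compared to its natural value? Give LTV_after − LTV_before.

-12

Intervening sets Revenue = 4 and removes its equation (Revenue := -Budget + 4).
Installs = 3 if Budget >= 5 else -2  [with Budget=6]  = 3
Signups = -Installs - 2  [with Installs=3]  = -5
LTV = -2Budget - 2Revenue - 2Signups  [with Budget=6, Revenue=4, Signups=-5]  = -10
Without intervention: Installs = 3 if Budget >= 5 else -2  [with Budget=6]  = 3; Signups = -Installs - 2  [with Installs=3]  = -5; Revenue = -Budget + 4  [with Budget=6]  = -2; LTV = -2Budget - 2Revenue - 2Signups  [with Budget=6, Revenue=-2, Signups=-5]  = 2.
Change = -10 − 2 = -12.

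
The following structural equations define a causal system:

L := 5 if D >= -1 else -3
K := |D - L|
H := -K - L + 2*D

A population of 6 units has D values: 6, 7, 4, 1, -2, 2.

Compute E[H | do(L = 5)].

Every unit gets L=5 under the intervention. H values become 6, 7, 2, -7, -16, -4; E[H|do(L=5)] = -2.

-2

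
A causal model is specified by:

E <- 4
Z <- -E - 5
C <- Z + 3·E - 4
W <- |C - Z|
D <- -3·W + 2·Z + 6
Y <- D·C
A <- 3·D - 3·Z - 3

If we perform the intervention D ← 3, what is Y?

The intervention breaks the incoming arrows to D: D <- -3·W + 2·Z + 6 no longer applies, and D = 3.
Z = -E - 5  [with E=4]  = -9
C = Z + 3·E - 4  [with Z=-9, E=4]  = -1
Y = D·C  [with D=3, C=-1]  = -3

-3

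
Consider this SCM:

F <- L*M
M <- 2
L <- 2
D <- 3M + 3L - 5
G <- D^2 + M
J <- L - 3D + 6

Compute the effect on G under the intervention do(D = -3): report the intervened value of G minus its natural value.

The intervention breaks the incoming arrows to D: D <- 3M + 3L - 5 no longer applies, and D = -3.
G = D^2 + M  [with D=-3, M=2]  = 11
Without intervention: D = 3M + 3L - 5  [with M=2, L=2]  = 7; G = D^2 + M  [with D=7, M=2]  = 51.
Change = 11 − 51 = -40.

-40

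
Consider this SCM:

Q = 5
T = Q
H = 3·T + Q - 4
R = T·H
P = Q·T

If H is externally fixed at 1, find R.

The intervention breaks the incoming arrows to H: H = 3·T + Q - 4 no longer applies, and H = 1.
T = Q  [with Q=5]  = 5
R = T·H  [with T=5, H=1]  = 5

5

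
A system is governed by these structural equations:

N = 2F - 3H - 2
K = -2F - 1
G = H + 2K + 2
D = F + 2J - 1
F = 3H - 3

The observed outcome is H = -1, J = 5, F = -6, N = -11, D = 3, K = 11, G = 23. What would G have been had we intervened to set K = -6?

Intervening sets K = -6 and removes its equation (K = -2F - 1).
G = H + 2K + 2  [with H=-1, K=-6]  = -11

-11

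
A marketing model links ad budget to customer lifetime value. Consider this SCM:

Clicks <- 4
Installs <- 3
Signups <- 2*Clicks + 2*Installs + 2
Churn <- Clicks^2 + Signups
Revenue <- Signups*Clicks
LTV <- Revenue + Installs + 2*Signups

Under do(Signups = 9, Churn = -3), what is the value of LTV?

Setting Signups = 9, Churn = -3 by intervention discards those variables' equations.
Revenue = Signups*Clicks  [with Signups=9, Clicks=4]  = 36
LTV = Revenue + Installs + 2*Signups  [with Revenue=36, Installs=3, Signups=9]  = 57

57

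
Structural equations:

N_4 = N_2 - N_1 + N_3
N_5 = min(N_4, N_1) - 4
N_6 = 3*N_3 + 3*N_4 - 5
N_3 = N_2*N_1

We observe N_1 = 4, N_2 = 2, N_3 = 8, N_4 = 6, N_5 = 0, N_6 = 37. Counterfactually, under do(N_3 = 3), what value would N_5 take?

-3

do(N_3=3) replaces the equation N_3 = N_2*N_1 with the constant N_3 = 3.
N_4 = N_2 - N_1 + N_3  [with N_2=2, N_1=4, N_3=3]  = 1
N_5 = min(N_4, N_1) - 4  [with N_4=1, N_1=4]  = -3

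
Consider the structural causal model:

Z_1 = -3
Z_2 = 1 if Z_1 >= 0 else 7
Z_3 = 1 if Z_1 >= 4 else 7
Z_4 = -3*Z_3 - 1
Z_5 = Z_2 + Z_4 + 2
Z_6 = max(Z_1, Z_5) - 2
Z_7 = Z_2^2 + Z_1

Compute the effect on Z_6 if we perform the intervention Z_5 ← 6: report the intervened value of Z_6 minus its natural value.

The intervention breaks the incoming arrows to Z_5: Z_5 = Z_2 + Z_4 + 2 no longer applies, and Z_5 = 6.
Z_6 = max(Z_1, Z_5) - 2  [with Z_1=-3, Z_5=6]  = 4
Without intervention: Z_2 = 1 if Z_1 >= 0 else 7  [with Z_1=-3]  = 7; Z_3 = 1 if Z_1 >= 4 else 7  [with Z_1=-3]  = 7; Z_4 = -3*Z_3 - 1  [with Z_3=7]  = -22; Z_5 = Z_2 + Z_4 + 2  [with Z_2=7, Z_4=-22]  = -13; Z_6 = max(Z_1, Z_5) - 2  [with Z_1=-3, Z_5=-13]  = -5.
Change = 4 − (-5) = 9.

9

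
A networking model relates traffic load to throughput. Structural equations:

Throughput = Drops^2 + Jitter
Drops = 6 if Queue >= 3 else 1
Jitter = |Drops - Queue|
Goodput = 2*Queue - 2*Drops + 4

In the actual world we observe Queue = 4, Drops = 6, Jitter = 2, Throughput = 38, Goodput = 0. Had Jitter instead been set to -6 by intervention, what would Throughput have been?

30

The intervention breaks the incoming arrows to Jitter: Jitter = |Drops - Queue| no longer applies, and Jitter = -6.
Drops = 6 if Queue >= 3 else 1  [with Queue=4]  = 6
Throughput = Drops^2 + Jitter  [with Drops=6, Jitter=-6]  = 30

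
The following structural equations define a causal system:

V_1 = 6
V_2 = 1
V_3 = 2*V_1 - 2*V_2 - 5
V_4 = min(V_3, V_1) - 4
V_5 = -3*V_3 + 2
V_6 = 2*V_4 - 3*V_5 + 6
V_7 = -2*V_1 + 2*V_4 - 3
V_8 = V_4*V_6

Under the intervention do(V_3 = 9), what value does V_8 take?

The intervention breaks the incoming arrows to V_3: V_3 = 2*V_1 - 2*V_2 - 5 no longer applies, and V_3 = 9.
V_4 = min(V_3, V_1) - 4  [with V_3=9, V_1=6]  = 2
V_5 = -3*V_3 + 2  [with V_3=9]  = -25
V_6 = 2*V_4 - 3*V_5 + 6  [with V_4=2, V_5=-25]  = 85
V_8 = V_4*V_6  [with V_4=2, V_6=85]  = 170

170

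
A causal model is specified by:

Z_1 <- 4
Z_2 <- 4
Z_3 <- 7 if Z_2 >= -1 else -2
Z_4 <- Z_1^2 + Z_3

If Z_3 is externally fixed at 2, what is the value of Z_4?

18

The intervention breaks the incoming arrows to Z_3: Z_3 <- 7 if Z_2 >= -1 else -2 no longer applies, and Z_3 = 2.
Z_4 = Z_1^2 + Z_3  [with Z_1=4, Z_3=2]  = 18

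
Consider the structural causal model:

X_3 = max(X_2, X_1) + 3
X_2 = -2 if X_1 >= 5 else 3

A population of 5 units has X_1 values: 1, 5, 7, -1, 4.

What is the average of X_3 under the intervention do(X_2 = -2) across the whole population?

6.2

Every unit gets X_2=-2 under the intervention. X_3 values become 4, 8, 10, 2, 7; E[X_3|do(X_2=-2)] = 6.2.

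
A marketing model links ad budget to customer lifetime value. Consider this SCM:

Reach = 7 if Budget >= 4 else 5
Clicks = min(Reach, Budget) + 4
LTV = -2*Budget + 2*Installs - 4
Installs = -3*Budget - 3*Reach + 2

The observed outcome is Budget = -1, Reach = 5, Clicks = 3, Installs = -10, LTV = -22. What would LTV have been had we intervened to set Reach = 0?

8

do(Reach=0) replaces the equation Reach = 7 if Budget >= 4 else 5 with the constant Reach = 0.
Installs = -3*Budget - 3*Reach + 2  [with Budget=-1, Reach=0]  = 5
LTV = -2*Budget + 2*Installs - 4  [with Budget=-1, Installs=5]  = 8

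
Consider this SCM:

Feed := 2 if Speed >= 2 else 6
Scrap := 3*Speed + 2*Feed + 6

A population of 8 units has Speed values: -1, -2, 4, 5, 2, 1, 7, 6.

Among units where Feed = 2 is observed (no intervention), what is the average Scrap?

24.4

Observing Feed=2 restricts to units where Feed's equation naturally yields 2: Speed ∈ {4, 5, 2, 7, 6}. In that subpopulation Scrap = 22, 25, 16, 31, 28, mean 24.4.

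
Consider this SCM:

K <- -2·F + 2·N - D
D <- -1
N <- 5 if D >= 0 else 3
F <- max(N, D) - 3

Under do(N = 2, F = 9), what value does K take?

-13

Setting N = 2, F = 9 by intervention discards those variables' equations.
K = -2·F + 2·N - D  [with F=9, N=2, D=-1]  = -13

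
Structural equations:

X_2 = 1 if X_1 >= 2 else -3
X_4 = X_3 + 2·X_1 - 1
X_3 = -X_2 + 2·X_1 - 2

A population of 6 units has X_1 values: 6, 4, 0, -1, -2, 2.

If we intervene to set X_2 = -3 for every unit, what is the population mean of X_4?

Every unit gets X_2=-3 under the intervention. X_4 values become 24, 16, 0, -4, -8, 8; E[X_4|do(X_2=-3)] = 6.

6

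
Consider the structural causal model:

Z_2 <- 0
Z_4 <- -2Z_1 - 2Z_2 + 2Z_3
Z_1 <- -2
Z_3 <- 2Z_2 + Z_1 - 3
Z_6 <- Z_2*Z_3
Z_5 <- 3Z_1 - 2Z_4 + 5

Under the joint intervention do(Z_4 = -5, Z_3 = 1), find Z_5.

The joint intervention fixes Z_4 = -5, Z_3 = 1, removing each variable's own equation.
Z_5 = 3Z_1 - 2Z_4 + 5  [with Z_1=-2, Z_4=-5]  = 9

9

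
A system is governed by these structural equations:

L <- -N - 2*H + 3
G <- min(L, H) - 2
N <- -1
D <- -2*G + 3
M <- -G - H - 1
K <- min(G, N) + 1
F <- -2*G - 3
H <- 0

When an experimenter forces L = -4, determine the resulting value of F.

The intervention breaks the incoming arrows to L: L <- -N - 2*H + 3 no longer applies, and L = -4.
G = min(L, H) - 2  [with L=-4, H=0]  = -6
F = -2*G - 3  [with G=-6]  = 9

9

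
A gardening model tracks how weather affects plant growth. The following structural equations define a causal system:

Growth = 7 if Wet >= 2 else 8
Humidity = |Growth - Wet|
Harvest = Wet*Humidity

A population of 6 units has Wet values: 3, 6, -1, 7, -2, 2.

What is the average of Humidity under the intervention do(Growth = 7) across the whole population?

do(Growth=7) breaks Growth's dependence on Wet. With Growth=7 fixed, Humidity across the units is 4, 1, 8, 0, 9, 5, mean 4.5.

4.5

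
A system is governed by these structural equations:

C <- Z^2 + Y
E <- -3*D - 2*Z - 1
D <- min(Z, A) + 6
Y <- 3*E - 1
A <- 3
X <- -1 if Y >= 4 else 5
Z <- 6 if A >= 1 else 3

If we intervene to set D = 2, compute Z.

6

Under do(D=2), the mechanism D <- min(Z, A) + 6 is discarded; D is fixed at 2.
Since Z is not a descendant of the intervened variable, it is unaffected.
Z = 6 if A >= 1 else 3  [with A=3]  = 6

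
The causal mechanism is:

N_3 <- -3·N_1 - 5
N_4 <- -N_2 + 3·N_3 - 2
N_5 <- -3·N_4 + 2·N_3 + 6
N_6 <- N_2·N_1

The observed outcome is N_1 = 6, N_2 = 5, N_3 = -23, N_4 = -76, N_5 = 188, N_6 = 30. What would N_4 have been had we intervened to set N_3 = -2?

The intervention breaks the incoming arrows to N_3: N_3 <- -3·N_1 - 5 no longer applies, and N_3 = -2.
N_4 = -N_2 + 3·N_3 - 2  [with N_2=5, N_3=-2]  = -13

-13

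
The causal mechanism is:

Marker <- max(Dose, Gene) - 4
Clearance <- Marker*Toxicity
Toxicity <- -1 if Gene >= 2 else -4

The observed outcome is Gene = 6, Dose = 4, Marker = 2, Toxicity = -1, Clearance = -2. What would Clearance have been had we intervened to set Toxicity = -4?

Intervening sets Toxicity = -4 and removes its equation (Toxicity <- -1 if Gene >= 2 else -4).
Marker = max(Dose, Gene) - 4  [with Dose=4, Gene=6]  = 2
Clearance = Marker*Toxicity  [with Marker=2, Toxicity=-4]  = -8

-8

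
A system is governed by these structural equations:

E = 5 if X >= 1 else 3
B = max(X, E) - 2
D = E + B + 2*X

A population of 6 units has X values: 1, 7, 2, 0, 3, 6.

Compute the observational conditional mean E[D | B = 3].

12

Conditioning on B=3 selects the 3 unit(s) with X ∈ {1, 2, 3}. Their D values: 10, 12, 14. Mean = 12.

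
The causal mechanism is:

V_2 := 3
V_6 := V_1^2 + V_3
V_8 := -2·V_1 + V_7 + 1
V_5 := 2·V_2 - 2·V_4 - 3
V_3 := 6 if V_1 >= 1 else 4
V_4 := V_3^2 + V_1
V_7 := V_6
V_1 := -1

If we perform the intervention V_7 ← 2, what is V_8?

5

do(V_7=2) replaces the equation V_7 := V_6 with the constant V_7 = 2.
V_8 = -2·V_1 + V_7 + 1  [with V_1=-1, V_7=2]  = 5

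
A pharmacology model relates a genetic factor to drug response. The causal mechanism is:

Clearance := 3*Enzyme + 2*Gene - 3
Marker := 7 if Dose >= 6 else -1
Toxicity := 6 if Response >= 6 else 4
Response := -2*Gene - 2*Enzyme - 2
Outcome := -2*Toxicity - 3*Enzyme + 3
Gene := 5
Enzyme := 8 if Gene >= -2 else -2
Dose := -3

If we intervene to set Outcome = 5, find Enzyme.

8

Under do(Outcome=5), the mechanism Outcome := -2*Toxicity - 3*Enzyme + 3 is discarded; Outcome is fixed at 5.
No directed path runs from Outcome to Enzyme, so Enzyme keeps its natural value.
Enzyme = 8 if Gene >= -2 else -2  [with Gene=5]  = 8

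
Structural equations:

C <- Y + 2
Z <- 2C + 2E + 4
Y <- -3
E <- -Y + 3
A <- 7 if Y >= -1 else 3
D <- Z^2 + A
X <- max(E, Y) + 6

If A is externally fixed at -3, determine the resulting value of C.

The intervention breaks the incoming arrows to A: A <- 7 if Y >= -1 else 3 no longer applies, and A = -3.
Since C is not a descendant of the intervened variable, it is unaffected.
C = Y + 2  [with Y=-3]  = -1

-1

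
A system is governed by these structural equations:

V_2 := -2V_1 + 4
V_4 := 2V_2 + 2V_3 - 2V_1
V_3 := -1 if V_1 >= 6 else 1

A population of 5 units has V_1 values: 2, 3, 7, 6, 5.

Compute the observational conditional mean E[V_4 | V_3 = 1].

Observing V_3=1 restricts to units where V_3's equation naturally yields 1: V_1 ∈ {2, 3, 5}. In that subpopulation V_4 = -2, -8, -20, mean -10.

-10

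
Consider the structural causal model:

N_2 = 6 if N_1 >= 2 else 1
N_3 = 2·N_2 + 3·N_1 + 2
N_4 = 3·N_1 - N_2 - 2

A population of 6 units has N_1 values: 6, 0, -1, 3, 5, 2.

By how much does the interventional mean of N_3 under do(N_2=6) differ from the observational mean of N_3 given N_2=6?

do(N_2=6) breaks N_2's dependence on N_1. With N_2=6 fixed, N_3 across the units is 32, 14, 11, 23, 29, 20, mean 21.5.
Observing N_2=6 restricts to units where N_2's equation naturally yields 6: N_1 ∈ {6, 3, 5, 2}. In that subpopulation N_3 = 32, 23, 29, 20, mean 26.
Difference = 21.5 − 26 = -4.5.

-4.5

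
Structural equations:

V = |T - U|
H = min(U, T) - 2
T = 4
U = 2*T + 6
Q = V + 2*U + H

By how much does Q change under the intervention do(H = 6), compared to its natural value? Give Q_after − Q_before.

do(H=6) replaces the equation H = min(U, T) - 2 with the constant H = 6.
U = 2*T + 6  [with T=4]  = 14
V = |T - U|  [with T=4, U=14]  = 10
Q = V + 2*U + H  [with V=10, U=14, H=6]  = 44
Without intervention: U = 2*T + 6  [with T=4]  = 14; H = min(U, T) - 2  [with U=14, T=4]  = 2; V = |T - U|  [with T=4, U=14]  = 10; Q = V + 2*U + H  [with V=10, U=14, H=2]  = 40.
Change = 44 − 40 = 4.

4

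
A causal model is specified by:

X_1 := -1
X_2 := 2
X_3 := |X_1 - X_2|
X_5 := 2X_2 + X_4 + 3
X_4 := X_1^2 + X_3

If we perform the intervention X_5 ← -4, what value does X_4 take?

4

The intervention breaks the incoming arrows to X_5: X_5 := 2X_2 + X_4 + 3 no longer applies, and X_5 = -4.
Since X_4 is not a descendant of the intervened variable, it is unaffected.
X_3 = |X_1 - X_2|  [with X_1=-1, X_2=2]  = 3
X_4 = X_1^2 + X_3  [with X_1=-1, X_3=3]  = 4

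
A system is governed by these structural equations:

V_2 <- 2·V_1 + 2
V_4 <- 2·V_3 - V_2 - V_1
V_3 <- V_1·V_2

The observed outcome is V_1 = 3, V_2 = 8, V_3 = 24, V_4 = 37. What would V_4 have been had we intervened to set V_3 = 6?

The intervention breaks the incoming arrows to V_3: V_3 <- V_1·V_2 no longer applies, and V_3 = 6.
V_2 = 2·V_1 + 2  [with V_1=3]  = 8
V_4 = 2·V_3 - V_2 - V_1  [with V_3=6, V_2=8, V_1=3]  = 1

1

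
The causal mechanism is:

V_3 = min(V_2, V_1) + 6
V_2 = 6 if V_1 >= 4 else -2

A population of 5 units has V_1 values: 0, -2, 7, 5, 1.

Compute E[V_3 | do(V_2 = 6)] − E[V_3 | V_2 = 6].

-3.5

Every unit gets V_2=6 under the intervention. V_3 values become 6, 4, 12, 11, 7; E[V_3|do(V_2=6)] = 8.
E[V_3|V_2=6] averages over only the 2 units with V_2=6 (V_1 = 7, 5): V_3 = 12, 11, mean 11.5.
Difference = 8 − 11.5 = -3.5.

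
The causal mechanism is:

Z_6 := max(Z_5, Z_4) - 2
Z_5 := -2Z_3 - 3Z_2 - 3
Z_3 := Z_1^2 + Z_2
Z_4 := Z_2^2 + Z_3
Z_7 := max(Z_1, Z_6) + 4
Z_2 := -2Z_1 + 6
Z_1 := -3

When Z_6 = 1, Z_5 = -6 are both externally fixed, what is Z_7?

5

Setting Z_6 = 1, Z_5 = -6 by intervention discards those variables' equations.
Z_7 = max(Z_1, Z_6) + 4  [with Z_1=-3, Z_6=1]  = 5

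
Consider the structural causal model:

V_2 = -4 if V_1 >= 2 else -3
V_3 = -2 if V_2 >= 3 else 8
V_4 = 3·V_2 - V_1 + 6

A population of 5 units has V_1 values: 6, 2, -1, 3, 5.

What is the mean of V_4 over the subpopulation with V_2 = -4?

-10

Conditioning on V_2=-4 selects the 4 unit(s) with V_1 ∈ {6, 2, 3, 5}. Their V_4 values: -12, -8, -9, -11. Mean = -10.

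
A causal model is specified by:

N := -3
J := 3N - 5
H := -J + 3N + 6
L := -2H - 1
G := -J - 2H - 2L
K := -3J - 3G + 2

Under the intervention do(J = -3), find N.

-3

Under do(J=-3), the mechanism J := 3N - 5 is discarded; J is fixed at -3.
N is not downstream of the intervention, so its value is determined by the original equations.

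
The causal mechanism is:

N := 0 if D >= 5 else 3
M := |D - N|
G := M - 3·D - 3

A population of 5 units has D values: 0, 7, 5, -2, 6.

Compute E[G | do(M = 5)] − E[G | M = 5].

-5.1

The intervention sets M=5 in all 5 units regardless of D. Recomputing G per unit gives 2, -19, -13, 8, -16; average -7.6.
Conditioning on M=5 selects the 2 unit(s) with D ∈ {5, -2}. Their G values: -13, 8. Mean = -2.5.
Difference = -7.6 − (-2.5) = -5.1.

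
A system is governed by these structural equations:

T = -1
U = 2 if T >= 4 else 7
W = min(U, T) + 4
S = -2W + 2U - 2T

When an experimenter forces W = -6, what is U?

Under do(W=-6), the mechanism W = min(U, T) + 4 is discarded; W is fixed at -6.
Since U is not a descendant of the intervened variable, it is unaffected.
U = 2 if T >= 4 else 7  [with T=-1]  = 7

7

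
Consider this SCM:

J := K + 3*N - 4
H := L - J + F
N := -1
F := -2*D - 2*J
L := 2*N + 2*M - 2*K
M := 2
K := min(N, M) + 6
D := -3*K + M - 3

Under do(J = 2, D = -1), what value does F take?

Setting J = 2, D = -1 by intervention discards those variables' equations.
F = -2*D - 2*J  [with D=-1, J=2]  = -2

-2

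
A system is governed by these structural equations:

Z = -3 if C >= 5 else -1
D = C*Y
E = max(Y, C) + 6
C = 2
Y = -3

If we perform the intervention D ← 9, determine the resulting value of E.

Under do(D=9), the mechanism D = C*Y is discarded; D is fixed at 9.
Since E is not a descendant of the intervened variable, it is unaffected.
E = max(Y, C) + 6  [with Y=-3, C=2]  = 8

8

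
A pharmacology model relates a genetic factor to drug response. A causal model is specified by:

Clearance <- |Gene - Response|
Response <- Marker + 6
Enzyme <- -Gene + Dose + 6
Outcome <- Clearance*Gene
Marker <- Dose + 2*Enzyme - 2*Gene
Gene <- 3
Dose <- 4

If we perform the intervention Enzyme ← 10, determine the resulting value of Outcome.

63

The intervention breaks the incoming arrows to Enzyme: Enzyme <- -Gene + Dose + 6 no longer applies, and Enzyme = 10.
Marker = Dose + 2*Enzyme - 2*Gene  [with Dose=4, Enzyme=10, Gene=3]  = 18
Response = Marker + 6  [with Marker=18]  = 24
Clearance = |Gene - Response|  [with Gene=3, Response=24]  = 21
Outcome = Clearance*Gene  [with Clearance=21, Gene=3]  = 63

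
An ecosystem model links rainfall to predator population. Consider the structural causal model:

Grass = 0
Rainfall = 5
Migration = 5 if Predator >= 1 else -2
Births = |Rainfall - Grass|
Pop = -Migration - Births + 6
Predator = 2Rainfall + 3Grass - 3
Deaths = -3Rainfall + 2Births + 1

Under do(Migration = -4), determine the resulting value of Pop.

Intervening sets Migration = -4 and removes its equation (Migration = 5 if Predator >= 1 else -2).
Births = |Rainfall - Grass|  [with Rainfall=5, Grass=0]  = 5
Pop = -Migration - Births + 6  [with Migration=-4, Births=5]  = 5

5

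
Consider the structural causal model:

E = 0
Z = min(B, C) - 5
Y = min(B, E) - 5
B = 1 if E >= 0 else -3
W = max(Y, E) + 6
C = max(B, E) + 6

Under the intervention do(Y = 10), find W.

16

Under do(Y=10), the mechanism Y = min(B, E) - 5 is discarded; Y is fixed at 10.
W = max(Y, E) + 6  [with Y=10, E=0]  = 16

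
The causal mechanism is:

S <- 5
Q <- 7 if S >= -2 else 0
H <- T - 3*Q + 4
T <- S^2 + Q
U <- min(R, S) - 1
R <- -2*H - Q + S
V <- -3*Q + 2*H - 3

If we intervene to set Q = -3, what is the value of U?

-63

Under do(Q=-3), the mechanism Q <- 7 if S >= -2 else 0 is discarded; Q is fixed at -3.
T = S^2 + Q  [with S=5, Q=-3]  = 22
H = T - 3*Q + 4  [with T=22, Q=-3]  = 35
R = -2*H - Q + S  [with H=35, Q=-3, S=5]  = -62
U = min(R, S) - 1  [with R=-62, S=5]  = -63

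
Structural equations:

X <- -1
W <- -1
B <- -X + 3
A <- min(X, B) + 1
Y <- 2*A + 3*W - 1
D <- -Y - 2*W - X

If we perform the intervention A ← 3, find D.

Under do(A=3), the mechanism A <- min(X, B) + 1 is discarded; A is fixed at 3.
Y = 2*A + 3*W - 1  [with A=3, W=-1]  = 2
D = -Y - 2*W - X  [with Y=2, W=-1, X=-1]  = 1

1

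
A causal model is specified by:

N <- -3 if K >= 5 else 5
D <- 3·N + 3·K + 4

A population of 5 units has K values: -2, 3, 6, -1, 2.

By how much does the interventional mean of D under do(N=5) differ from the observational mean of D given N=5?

do(N=5) breaks N's dependence on K. With N=5 fixed, D across the units is 13, 28, 37, 16, 25, mean 23.8.
Conditioning on N=5 selects the 4 unit(s) with K ∈ {-2, 3, -1, 2}. Their D values: 13, 28, 16, 25. Mean = 20.5.
Difference = 23.8 − 20.5 = 3.3.

3.3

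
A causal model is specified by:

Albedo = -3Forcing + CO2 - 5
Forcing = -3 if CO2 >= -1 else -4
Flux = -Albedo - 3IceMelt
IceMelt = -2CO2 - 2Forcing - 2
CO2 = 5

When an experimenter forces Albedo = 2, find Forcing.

-3

The intervention breaks the incoming arrows to Albedo: Albedo = -3Forcing + CO2 - 5 no longer applies, and Albedo = 2.
Since Forcing is not a descendant of the intervened variable, it is unaffected.
Forcing = -3 if CO2 >= -1 else -4  [with CO2=5]  = -3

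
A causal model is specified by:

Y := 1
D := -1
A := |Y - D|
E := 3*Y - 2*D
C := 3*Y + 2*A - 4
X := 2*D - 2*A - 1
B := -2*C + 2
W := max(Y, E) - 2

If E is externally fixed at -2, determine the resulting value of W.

do(E=-2) replaces the equation E := 3*Y - 2*D with the constant E = -2.
W = max(Y, E) - 2  [with Y=1, E=-2]  = -1

-1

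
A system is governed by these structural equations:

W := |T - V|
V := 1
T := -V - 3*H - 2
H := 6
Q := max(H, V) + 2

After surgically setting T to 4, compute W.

3

Intervening sets T = 4 and removes its equation (T := -V - 3*H - 2).
W = |T - V|  [with T=4, V=1]  = 3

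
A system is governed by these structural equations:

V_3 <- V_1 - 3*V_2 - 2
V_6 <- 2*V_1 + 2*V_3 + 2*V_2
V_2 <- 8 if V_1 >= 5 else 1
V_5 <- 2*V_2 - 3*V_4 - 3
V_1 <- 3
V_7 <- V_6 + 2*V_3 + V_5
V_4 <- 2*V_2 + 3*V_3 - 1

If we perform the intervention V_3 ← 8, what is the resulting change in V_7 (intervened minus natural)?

-50

The intervention breaks the incoming arrows to V_3: V_3 <- V_1 - 3*V_2 - 2 no longer applies, and V_3 = 8.
V_2 = 8 if V_1 >= 5 else 1  [with V_1=3]  = 1
V_4 = 2*V_2 + 3*V_3 - 1  [with V_2=1, V_3=8]  = 25
V_5 = 2*V_2 - 3*V_4 - 3  [with V_2=1, V_4=25]  = -76
V_6 = 2*V_1 + 2*V_3 + 2*V_2  [with V_1=3, V_3=8, V_2=1]  = 24
V_7 = V_6 + 2*V_3 + V_5  [with V_6=24, V_3=8, V_5=-76]  = -36
Without intervention: V_2 = 8 if V_1 >= 5 else 1  [with V_1=3]  = 1; V_3 = V_1 - 3*V_2 - 2  [with V_1=3, V_2=1]  = -2; V_4 = 2*V_2 + 3*V_3 - 1  [with V_2=1, V_3=-2]  = -5; V_5 = 2*V_2 - 3*V_4 - 3  [with V_2=1, V_4=-5]  = 14; V_6 = 2*V_1 + 2*V_3 + 2*V_2  [with V_1=3, V_3=-2, V_2=1]  = 4; V_7 = V_6 + 2*V_3 + V_5  [with V_6=4, V_3=-2, V_5=14]  = 14.
Change = -36 − 14 = -50.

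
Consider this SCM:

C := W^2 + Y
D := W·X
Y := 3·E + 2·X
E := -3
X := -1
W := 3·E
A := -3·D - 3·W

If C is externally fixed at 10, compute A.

Intervening sets C = 10 and removes its equation (C := W^2 + Y).
No directed path runs from C to A, so A keeps its natural value.
W = 3·E  [with E=-3]  = -9
D = W·X  [with W=-9, X=-1]  = 9
A = -3·D - 3·W  [with D=9, W=-9]  = 0

0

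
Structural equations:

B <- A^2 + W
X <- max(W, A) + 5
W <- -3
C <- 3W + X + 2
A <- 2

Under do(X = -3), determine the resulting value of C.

Intervening sets X = -3 and removes its equation (X <- max(W, A) + 5).
C = 3W + X + 2  [with W=-3, X=-3]  = -10

-10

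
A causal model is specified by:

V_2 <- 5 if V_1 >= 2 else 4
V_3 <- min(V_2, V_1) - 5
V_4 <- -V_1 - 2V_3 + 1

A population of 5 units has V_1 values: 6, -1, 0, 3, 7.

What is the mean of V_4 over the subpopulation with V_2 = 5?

-3

E[V_4|V_2=5] averages over only the 3 units with V_2=5 (V_1 = 6, 3, 7): V_4 = -5, 2, -6, mean -3.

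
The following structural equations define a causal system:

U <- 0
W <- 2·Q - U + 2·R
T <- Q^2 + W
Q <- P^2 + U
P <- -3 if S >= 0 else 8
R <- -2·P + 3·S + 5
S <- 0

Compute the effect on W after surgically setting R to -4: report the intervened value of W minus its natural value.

The intervention breaks the incoming arrows to R: R <- -2·P + 3·S + 5 no longer applies, and R = -4.
P = -3 if S >= 0 else 8  [with S=0]  = -3
Q = P^2 + U  [with P=-3, U=0]  = 9
W = 2·Q - U + 2·R  [with Q=9, U=0, R=-4]  = 10
Without intervention: P = -3 if S >= 0 else 8  [with S=0]  = -3; Q = P^2 + U  [with P=-3, U=0]  = 9; R = -2·P + 3·S + 5  [with P=-3, S=0]  = 11; W = 2·Q - U + 2·R  [with Q=9, U=0, R=11]  = 40.
Change = 10 − 40 = -30.

-30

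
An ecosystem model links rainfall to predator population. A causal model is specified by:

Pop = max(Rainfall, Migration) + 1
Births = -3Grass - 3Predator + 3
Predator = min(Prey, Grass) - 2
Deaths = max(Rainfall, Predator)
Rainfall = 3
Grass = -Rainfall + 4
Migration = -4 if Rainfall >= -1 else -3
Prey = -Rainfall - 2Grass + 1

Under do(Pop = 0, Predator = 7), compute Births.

Setting Pop = 0, Predator = 7 by intervention discards those variables' equations.
Grass = -Rainfall + 4  [with Rainfall=3]  = 1
Births = -3Grass - 3Predator + 3  [with Grass=1, Predator=7]  = -21

-21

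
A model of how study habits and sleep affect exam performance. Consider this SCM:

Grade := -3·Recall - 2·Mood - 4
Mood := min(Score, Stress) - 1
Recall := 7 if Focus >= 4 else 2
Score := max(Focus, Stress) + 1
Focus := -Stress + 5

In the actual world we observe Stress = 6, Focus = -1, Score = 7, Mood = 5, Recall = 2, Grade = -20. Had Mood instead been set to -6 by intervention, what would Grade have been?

2

Under do(Mood=-6), the mechanism Mood := min(Score, Stress) - 1 is discarded; Mood is fixed at -6.
Focus = -Stress + 5  [with Stress=6]  = -1
Recall = 7 if Focus >= 4 else 2  [with Focus=-1]  = 2
Grade = -3·Recall - 2·Mood - 4  [with Recall=2, Mood=-6]  = 2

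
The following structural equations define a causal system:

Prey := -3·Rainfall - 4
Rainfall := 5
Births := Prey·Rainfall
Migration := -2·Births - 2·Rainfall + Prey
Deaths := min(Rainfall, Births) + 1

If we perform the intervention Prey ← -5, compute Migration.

do(Prey=-5) replaces the equation Prey := -3·Rainfall - 4 with the constant Prey = -5.
Births = Prey·Rainfall  [with Prey=-5, Rainfall=5]  = -25
Migration = -2·Births - 2·Rainfall + Prey  [with Births=-25, Rainfall=5, Prey=-5]  = 35

35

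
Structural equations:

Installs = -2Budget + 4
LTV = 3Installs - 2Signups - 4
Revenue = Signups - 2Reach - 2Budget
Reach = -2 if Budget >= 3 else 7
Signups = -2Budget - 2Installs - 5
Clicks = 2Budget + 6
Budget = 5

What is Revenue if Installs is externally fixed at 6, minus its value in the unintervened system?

Under do(Installs=6), the mechanism Installs = -2Budget + 4 is discarded; Installs is fixed at 6.
Reach = -2 if Budget >= 3 else 7  [with Budget=5]  = -2
Signups = -2Budget - 2Installs - 5  [with Budget=5, Installs=6]  = -27
Revenue = Signups - 2Reach - 2Budget  [with Signups=-27, Reach=-2, Budget=5]  = -33
Without intervention: Reach = -2 if Budget >= 3 else 7  [with Budget=5]  = -2; Installs = -2Budget + 4  [with Budget=5]  = -6; Signups = -2Budget - 2Installs - 5  [with Budget=5, Installs=-6]  = -3; Revenue = Signups - 2Reach - 2Budget  [with Signups=-3, Reach=-2, Budget=5]  = -9.
Change = -33 − (-9) = -24.

-24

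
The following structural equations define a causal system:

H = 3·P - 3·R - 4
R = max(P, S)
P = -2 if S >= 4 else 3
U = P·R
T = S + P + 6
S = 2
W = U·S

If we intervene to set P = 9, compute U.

Under do(P=9), the mechanism P = -2 if S >= 4 else 3 is discarded; P is fixed at 9.
R = max(P, S)  [with P=9, S=2]  = 9
U = P·R  [with P=9, R=9]  = 81

81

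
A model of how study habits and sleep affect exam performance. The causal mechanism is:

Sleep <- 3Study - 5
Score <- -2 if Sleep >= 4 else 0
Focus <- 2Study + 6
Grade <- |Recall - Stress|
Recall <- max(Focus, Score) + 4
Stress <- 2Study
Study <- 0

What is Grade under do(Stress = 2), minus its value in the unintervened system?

The intervention breaks the incoming arrows to Stress: Stress <- 2Study no longer applies, and Stress = 2.
Sleep = 3Study - 5  [with Study=0]  = -5
Focus = 2Study + 6  [with Study=0]  = 6
Score = -2 if Sleep >= 4 else 0  [with Sleep=-5]  = 0
Recall = max(Focus, Score) + 4  [with Focus=6, Score=0]  = 10
Grade = |Recall - Stress|  [with Recall=10, Stress=2]  = 8
Without intervention: Sleep = 3Study - 5  [with Study=0]  = -5; Stress = 2Study  [with Study=0]  = 0; Focus = 2Study + 6  [with Study=0]  = 6; Score = -2 if Sleep >= 4 else 0  [with Sleep=-5]  = 0; Recall = max(Focus, Score) + 4  [with Focus=6, Score=0]  = 10; Grade = |Recall - Stress|  [with Recall=10, Stress=0]  = 10.
Change = 8 − 10 = -2.

-2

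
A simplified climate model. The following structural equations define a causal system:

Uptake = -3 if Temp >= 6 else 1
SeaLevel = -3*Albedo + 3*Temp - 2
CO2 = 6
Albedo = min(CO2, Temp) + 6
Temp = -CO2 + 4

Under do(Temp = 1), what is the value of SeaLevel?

Under do(Temp=1), the mechanism Temp = -CO2 + 4 is discarded; Temp is fixed at 1.
Albedo = min(CO2, Temp) + 6  [with CO2=6, Temp=1]  = 7
SeaLevel = -3*Albedo + 3*Temp - 2  [with Albedo=7, Temp=1]  = -20

-20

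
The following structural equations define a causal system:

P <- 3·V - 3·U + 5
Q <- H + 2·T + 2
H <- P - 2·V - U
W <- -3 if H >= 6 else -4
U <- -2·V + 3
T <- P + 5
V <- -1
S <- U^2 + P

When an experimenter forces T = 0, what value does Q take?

Intervening sets T = 0 and removes its equation (T <- P + 5).
U = -2·V + 3  [with V=-1]  = 5
P = 3·V - 3·U + 5  [with V=-1, U=5]  = -13
H = P - 2·V - U  [with P=-13, V=-1, U=5]  = -16
Q = H + 2·T + 2  [with H=-16, T=0]  = -14

-14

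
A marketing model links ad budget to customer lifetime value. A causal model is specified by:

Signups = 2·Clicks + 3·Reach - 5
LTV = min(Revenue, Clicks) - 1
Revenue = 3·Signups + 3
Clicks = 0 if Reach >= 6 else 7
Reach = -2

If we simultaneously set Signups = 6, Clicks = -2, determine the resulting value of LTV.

Setting Signups = 6, Clicks = -2 by intervention discards those variables' equations.
Revenue = 3·Signups + 3  [with Signups=6]  = 21
LTV = min(Revenue, Clicks) - 1  [with Revenue=21, Clicks=-2]  = -3

-3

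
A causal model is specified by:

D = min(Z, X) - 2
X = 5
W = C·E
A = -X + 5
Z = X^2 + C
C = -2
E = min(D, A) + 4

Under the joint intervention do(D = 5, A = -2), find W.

Under do(D = 5, A = -2), each intervened variable's structural equation is replaced by its fixed value.
E = min(D, A) + 4  [with D=5, A=-2]  = 2
W = C·E  [with C=-2, E=2]  = -4

-4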